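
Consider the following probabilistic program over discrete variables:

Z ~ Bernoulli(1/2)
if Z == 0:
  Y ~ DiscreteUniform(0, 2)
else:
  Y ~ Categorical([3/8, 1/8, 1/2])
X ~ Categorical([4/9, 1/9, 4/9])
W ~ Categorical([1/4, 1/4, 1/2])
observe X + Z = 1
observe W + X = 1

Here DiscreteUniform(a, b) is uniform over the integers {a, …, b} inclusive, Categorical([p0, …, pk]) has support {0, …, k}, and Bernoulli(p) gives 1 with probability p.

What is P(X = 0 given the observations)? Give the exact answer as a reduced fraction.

Enumerate traces; 6 have nonzero weight after conditioning:
  (Z=0, Y=0, X=1, W=0) weight 1/216
  (Z=0, Y=1, X=1, W=0) weight 1/216
  (Z=0, Y=2, X=1, W=0) weight 1/216
  (Z=1, Y=0, X=0, W=1) weight 1/48
  (Z=1, Y=1, X=0, W=1) weight 1/144
  (Z=1, Y=2, X=0, W=1) weight 1/36
Group by X:
  weight(X=0) = 1/18
  weight(X=1) = 1/72
Total weight = 1/18 + 1/72 = 5/72
P(X=0 | obs) = 1/18 / 5/72 = 4/5
P(X=1 | obs) = 1/72 / 5/72 = 1/5

P(X = 0 | obs) = 4/5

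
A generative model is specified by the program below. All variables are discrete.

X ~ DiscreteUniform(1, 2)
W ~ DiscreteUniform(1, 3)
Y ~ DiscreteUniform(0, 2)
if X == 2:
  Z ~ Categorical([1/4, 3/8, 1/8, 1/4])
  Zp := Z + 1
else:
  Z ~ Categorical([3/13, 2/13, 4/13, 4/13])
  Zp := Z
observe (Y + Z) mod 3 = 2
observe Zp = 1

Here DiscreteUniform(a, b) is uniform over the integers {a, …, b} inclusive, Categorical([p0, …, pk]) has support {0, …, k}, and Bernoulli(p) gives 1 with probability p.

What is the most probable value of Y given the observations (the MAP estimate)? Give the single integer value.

Enumerate traces; 6 have nonzero weight after conditioning:
  (X=1, W=1, Y=1, Z=1) weight 1/117
  (X=1, W=2, Y=1, Z=1) weight 1/117
  (X=1, W=3, Y=1, Z=1) weight 1/117
  (X=2, W=1, Y=2, Z=0) weight 1/72
  (X=2, W=2, Y=2, Z=0) weight 1/72
  (X=2, W=3, Y=2, Z=0) weight 1/72
Group by Y:
  weight(Y=1) = 1/39
  weight(Y=2) = 1/24
Total weight = 1/39 + 1/24 = 7/104
P(Y=1 | obs) = 1/39 / 7/104 = 8/21
P(Y=2 | obs) = 1/24 / 7/104 = 13/21
argmax = 2

argmax_v P(Y = v | obs) = 2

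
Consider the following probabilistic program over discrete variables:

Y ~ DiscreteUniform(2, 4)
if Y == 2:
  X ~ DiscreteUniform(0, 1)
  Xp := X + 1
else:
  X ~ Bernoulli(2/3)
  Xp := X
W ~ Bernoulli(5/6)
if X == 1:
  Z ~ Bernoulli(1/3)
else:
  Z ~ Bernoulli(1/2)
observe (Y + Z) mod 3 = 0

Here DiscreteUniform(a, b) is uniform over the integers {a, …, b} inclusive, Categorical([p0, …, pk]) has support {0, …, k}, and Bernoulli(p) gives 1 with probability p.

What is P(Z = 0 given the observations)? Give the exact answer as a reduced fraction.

P(Z = 0 | obs) = 22/37

Enumerate traces; 8 have nonzero weight after conditioning:
  (Y=2, X=0, W=0, Z=1) weight 1/72
  (Y=2, X=0, W=1, Z=1) weight 5/72
  (Y=2, X=1, W=0, Z=1) weight 1/108
  (Y=2, X=1, W=1, Z=1) weight 5/108
  (Y=3, X=0, W=0, Z=0) weight 1/108
  (Y=3, X=0, W=1, Z=0) weight 5/108
  (Y=3, X=1, W=0, Z=0) weight 2/81
  (Y=3, X=1, W=1, Z=0) weight 10/81
Group by Z:
  weight(Z=0) = 11/54
  weight(Z=1) = 5/36
Total weight = 11/54 + 5/36 = 37/108
P(Z=0 | obs) = 11/54 / 37/108 = 22/37
P(Z=1 | obs) = 5/36 / 37/108 = 15/37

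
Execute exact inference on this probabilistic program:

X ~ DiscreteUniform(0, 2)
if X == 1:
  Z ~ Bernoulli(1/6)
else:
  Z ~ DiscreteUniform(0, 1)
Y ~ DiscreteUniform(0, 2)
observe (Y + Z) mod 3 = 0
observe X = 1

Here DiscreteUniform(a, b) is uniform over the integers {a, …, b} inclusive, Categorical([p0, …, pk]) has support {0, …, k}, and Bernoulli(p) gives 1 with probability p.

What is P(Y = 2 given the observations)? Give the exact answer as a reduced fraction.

Enumerate traces; 2 have nonzero weight after conditioning:
  (X=1, Z=0, Y=0) weight 5/54
  (X=1, Z=1, Y=2) weight 1/54
Group by Y:
  weight(Y=0) = 5/54
  weight(Y=2) = 1/54
Total weight = 5/54 + 1/54 = 1/9
P(Y=0 | obs) = 5/54 / 1/9 = 5/6
P(Y=2 | obs) = 1/54 / 1/9 = 1/6

P(Y = 2 | obs) = 1/6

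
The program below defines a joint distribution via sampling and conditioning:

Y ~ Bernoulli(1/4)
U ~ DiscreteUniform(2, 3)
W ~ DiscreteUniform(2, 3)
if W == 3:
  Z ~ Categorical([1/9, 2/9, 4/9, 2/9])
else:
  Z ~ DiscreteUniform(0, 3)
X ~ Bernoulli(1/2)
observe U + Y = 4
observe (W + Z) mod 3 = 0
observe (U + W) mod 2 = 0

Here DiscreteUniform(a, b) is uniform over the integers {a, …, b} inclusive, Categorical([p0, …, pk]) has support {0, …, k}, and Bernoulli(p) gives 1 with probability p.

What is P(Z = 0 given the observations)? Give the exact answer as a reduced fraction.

P(Z = 0 | obs) = 1/3

Enumerate traces; 4 have nonzero weight after conditioning:
  (Y=1, U=3, W=3, Z=0, X=0) weight 1/288
  (Y=1, U=3, W=3, Z=0, X=1) weight 1/288
  (Y=1, U=3, W=3, Z=3, X=0) weight 1/144
  (Y=1, U=3, W=3, Z=3, X=1) weight 1/144
Group by Z:
  weight(Z=0) = 1/144
  weight(Z=3) = 1/72
Total weight = 1/144 + 1/72 = 1/48
P(Z=0 | obs) = 1/144 / 1/48 = 1/3
P(Z=3 | obs) = 1/72 / 1/48 = 2/3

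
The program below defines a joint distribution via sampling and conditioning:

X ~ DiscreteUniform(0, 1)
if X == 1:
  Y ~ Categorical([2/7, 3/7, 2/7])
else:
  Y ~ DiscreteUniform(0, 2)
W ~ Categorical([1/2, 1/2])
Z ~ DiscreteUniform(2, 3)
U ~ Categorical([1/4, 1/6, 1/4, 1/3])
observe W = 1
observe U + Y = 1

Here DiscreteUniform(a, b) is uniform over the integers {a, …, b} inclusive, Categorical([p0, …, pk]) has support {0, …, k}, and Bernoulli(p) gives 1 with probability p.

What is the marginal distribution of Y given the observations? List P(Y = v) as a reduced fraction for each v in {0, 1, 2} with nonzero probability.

P(Y=0) = 13/37, P(Y=1) = 24/37

Enumerate traces; 8 have nonzero weight after conditioning:
  (X=0, Y=0, W=1, Z=2, U=1) weight 1/144
  (X=0, Y=0, W=1, Z=3, U=1) weight 1/144
  (X=0, Y=1, W=1, Z=2, U=0) weight 1/96
  (X=0, Y=1, W=1, Z=3, U=0) weight 1/96
  (X=1, Y=0, W=1, Z=2, U=1) weight 1/168
  (X=1, Y=0, W=1, Z=3, U=1) weight 1/168
  (X=1, Y=1, W=1, Z=2, U=0) weight 3/224
  (X=1, Y=1, W=1, Z=3, U=0) weight 3/224
Group by Y:
  weight(Y=0) = 13/504
  weight(Y=1) = 1/21
Total weight = 13/504 + 1/21 = 37/504
P(Y=0 | obs) = 13/504 / 37/504 = 13/37
P(Y=1 | obs) = 1/21 / 37/504 = 24/37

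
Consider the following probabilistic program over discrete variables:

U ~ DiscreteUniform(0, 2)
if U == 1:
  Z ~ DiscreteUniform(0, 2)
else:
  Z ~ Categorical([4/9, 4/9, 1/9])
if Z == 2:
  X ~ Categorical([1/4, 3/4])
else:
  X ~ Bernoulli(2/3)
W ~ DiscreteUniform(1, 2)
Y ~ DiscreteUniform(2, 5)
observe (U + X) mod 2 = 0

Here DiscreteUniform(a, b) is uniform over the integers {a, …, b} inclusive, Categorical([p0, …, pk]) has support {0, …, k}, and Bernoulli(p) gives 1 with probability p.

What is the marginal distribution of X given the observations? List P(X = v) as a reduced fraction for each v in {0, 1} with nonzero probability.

Enumerate traces; 72 have nonzero weight after conditioning:
  (U=0, Z=0, X=0, W=1, Y=2) weight 1/162
  (U=0, Z=0, X=0, W=1, Y=3) weight 1/162
  (U=0, Z=0, X=0, W=1, Y=4) weight 1/162
  (U=0, Z=0, X=0, W=1, Y=5) weight 1/162
  (U=0, Z=0, X=0, W=2, Y=2) weight 1/162
  (U=0, Z=0, X=0, W=2, Y=3) weight 1/162
  (U=0, Z=0, X=0, W=2, Y=4) weight 1/162
  (U=0, Z=0, X=0, W=2, Y=5) weight 1/162
  (U=1, Z=0, X=1, W=1, Y=2) weight 1/108
  … 63 more
Group by X:
  weight(X=0) = 35/162
  weight(X=1) = 25/108
Total weight = 35/162 + 25/108 = 145/324
P(X=0 | obs) = 35/162 / 145/324 = 14/29
P(X=1 | obs) = 25/108 / 145/324 = 15/29

P(X=0) = 14/29, P(X=1) = 15/29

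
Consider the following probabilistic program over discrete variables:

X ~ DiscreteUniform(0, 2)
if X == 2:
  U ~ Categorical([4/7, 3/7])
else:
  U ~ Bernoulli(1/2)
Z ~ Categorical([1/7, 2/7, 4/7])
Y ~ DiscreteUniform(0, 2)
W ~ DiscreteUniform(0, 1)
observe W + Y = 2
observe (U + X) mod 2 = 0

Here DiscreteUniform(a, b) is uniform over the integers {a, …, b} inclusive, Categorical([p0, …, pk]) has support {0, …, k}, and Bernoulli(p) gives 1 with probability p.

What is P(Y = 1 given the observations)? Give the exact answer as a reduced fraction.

P(Y = 1 | obs) = 1/2

Enumerate traces; 18 have nonzero weight after conditioning:
  (X=0, U=0, Z=0, Y=1, W=1) weight 1/252
  (X=0, U=0, Z=0, Y=2, W=0) weight 1/252
  (X=0, U=0, Z=1, Y=1, W=1) weight 1/126
  (X=0, U=0, Z=1, Y=2, W=0) weight 1/126
  (X=0, U=0, Z=2, Y=1, W=1) weight 1/63
  (X=0, U=0, Z=2, Y=2, W=0) weight 1/63
  (X=1, U=1, Z=0, Y=1, W=1) weight 1/252
  (X=1, U=1, Z=0, Y=2, W=0) weight 1/252
  … 10 more
Group by Y:
  weight(Y=1) = 11/126
  weight(Y=2) = 11/126
Total weight = 11/126 + 11/126 = 11/63
P(Y=1 | obs) = 11/126 / 11/63 = 1/2
P(Y=2 | obs) = 11/126 / 11/63 = 1/2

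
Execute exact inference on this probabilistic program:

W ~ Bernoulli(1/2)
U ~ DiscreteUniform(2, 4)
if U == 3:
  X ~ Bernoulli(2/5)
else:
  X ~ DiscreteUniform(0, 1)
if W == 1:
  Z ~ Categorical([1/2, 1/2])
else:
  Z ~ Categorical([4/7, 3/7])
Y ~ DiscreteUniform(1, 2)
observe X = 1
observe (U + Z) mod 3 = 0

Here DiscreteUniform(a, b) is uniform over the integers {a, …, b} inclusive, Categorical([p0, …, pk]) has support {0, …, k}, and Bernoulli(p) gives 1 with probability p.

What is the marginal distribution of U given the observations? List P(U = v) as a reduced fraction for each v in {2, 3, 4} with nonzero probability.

P(U=2) = 13/25, P(U=3) = 12/25

Enumerate traces; 8 have nonzero weight after conditioning:
  (W=0, U=2, X=1, Z=1, Y=1) weight 1/56
  (W=0, U=2, X=1, Z=1, Y=2) weight 1/56
  (W=0, U=3, X=1, Z=0, Y=1) weight 2/105
  (W=0, U=3, X=1, Z=0, Y=2) weight 2/105
  (W=1, U=2, X=1, Z=1, Y=1) weight 1/48
  (W=1, U=2, X=1, Z=1, Y=2) weight 1/48
  (W=1, U=3, X=1, Z=0, Y=1) weight 1/60
  (W=1, U=3, X=1, Z=0, Y=2) weight 1/60
Group by U:
  weight(U=2) = 13/168
  weight(U=3) = 1/14
Total weight = 13/168 + 1/14 = 25/168
P(U=2 | obs) = 13/168 / 25/168 = 13/25
P(U=3 | obs) = 1/14 / 25/168 = 12/25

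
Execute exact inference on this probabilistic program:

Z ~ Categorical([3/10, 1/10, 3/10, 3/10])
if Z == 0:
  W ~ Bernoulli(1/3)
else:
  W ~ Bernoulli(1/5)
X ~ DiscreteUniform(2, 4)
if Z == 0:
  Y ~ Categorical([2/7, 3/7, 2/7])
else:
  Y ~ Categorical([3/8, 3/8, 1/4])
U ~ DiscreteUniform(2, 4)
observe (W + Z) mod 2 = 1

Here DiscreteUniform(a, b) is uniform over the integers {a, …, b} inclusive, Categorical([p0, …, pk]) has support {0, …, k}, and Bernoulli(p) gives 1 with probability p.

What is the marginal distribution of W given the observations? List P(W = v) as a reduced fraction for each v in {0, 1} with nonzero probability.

P(W=0) = 2/3, P(W=1) = 1/3

Enumerate traces; 108 have nonzero weight after conditioning:
  (Z=0, W=1, X=2, Y=0, U=2) weight 1/315
  (Z=0, W=1, X=2, Y=0, U=3) weight 1/315
  (Z=0, W=1, X=2, Y=0, U=4) weight 1/315
  (Z=0, W=1, X=2, Y=1, U=2) weight 1/210
  (Z=0, W=1, X=2, Y=1, U=3) weight 1/210
  (Z=0, W=1, X=2, Y=1, U=4) weight 1/210
  (Z=0, W=1, X=2, Y=2, U=2) weight 1/315
  (Z=0, W=1, X=2, Y=2, U=3) weight 1/315
  (Z=1, W=0, X=2, Y=0, U=2) weight 1/300
  … 99 more
Group by W:
  weight(W=0) = 8/25
  weight(W=1) = 4/25
Total weight = 8/25 + 4/25 = 12/25
P(W=0 | obs) = 8/25 / 12/25 = 2/3
P(W=1 | obs) = 4/25 / 12/25 = 1/3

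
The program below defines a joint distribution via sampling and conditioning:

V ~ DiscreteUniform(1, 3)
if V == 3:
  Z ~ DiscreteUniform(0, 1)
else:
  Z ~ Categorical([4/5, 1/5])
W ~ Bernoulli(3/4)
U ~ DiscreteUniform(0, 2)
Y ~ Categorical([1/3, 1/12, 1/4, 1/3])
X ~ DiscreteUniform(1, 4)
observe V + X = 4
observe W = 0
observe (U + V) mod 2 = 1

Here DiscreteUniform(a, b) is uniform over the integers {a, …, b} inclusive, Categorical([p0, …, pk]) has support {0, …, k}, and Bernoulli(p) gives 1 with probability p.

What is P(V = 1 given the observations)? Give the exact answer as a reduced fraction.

P(V = 1 | obs) = 2/5

Enumerate traces; 40 have nonzero weight after conditioning:
  (V=1, Z=0, W=0, U=0, Y=0, X=3) weight 1/540
  (V=1, Z=0, W=0, U=0, Y=1, X=3) weight 1/2160
  (V=1, Z=0, W=0, U=0, Y=2, X=3) weight 1/720
  (V=1, Z=0, W=0, U=0, Y=3, X=3) weight 1/540
  (V=1, Z=0, W=0, U=2, Y=0, X=3) weight 1/540
  (V=1, Z=0, W=0, U=2, Y=1, X=3) weight 1/2160
  (V=1, Z=0, W=0, U=2, Y=2, X=3) weight 1/720
  (V=1, Z=0, W=0, U=2, Y=3, X=3) weight 1/540
  (V=2, Z=0, W=0, U=1, Y=0, X=2) weight 1/540
  (V=3, Z=0, W=0, U=0, Y=0, X=1) weight 1/864
  … 30 more
Group by V:
  weight(V=1) = 1/72
  weight(V=2) = 1/144
  weight(V=3) = 1/72
Total weight = 1/72 + 1/144 + 1/72 = 5/144
P(V=1 | obs) = 1/72 / 5/144 = 2/5
P(V=2 | obs) = 1/144 / 5/144 = 1/5
P(V=3 | obs) = 1/72 / 5/144 = 2/5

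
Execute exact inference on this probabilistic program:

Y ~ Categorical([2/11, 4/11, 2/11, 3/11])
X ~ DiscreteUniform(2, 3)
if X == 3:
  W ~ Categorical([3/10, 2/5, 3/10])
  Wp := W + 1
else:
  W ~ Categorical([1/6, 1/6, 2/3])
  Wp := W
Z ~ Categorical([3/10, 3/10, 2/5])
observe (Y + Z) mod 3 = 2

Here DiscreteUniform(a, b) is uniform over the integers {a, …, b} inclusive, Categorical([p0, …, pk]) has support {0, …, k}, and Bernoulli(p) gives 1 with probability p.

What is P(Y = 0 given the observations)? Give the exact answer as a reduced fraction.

Enumerate traces; 24 have nonzero weight after conditioning:
  (Y=0, X=2, W=0, Z=2) weight 1/165
  (Y=0, X=2, W=1, Z=2) weight 1/165
  (Y=0, X=2, W=2, Z=2) weight 4/165
  (Y=0, X=3, W=0, Z=2) weight 3/275
  (Y=0, X=3, W=1, Z=2) weight 4/275
  (Y=0, X=3, W=2, Z=2) weight 3/275
  (Y=1, X=2, W=0, Z=1) weight 1/110
  (Y=1, X=2, W=1, Z=1) weight 1/110
  (Y=2, X=2, W=0, Z=0) weight 1/220
  (Y=3, X=2, W=0, Z=2) weight 1/110
  … 14 more
Group by Y:
  weight(Y=0) = 4/55
  weight(Y=1) = 6/55
  weight(Y=2) = 3/55
  weight(Y=3) = 6/55
Total weight = 4/55 + 6/55 + 3/55 + 6/55 = 19/55
P(Y=0 | obs) = 4/55 / 19/55 = 4/19
P(Y=1 | obs) = 6/55 / 19/55 = 6/19
P(Y=2 | obs) = 3/55 / 19/55 = 3/19
P(Y=3 | obs) = 6/55 / 19/55 = 6/19

P(Y = 0 | obs) = 4/19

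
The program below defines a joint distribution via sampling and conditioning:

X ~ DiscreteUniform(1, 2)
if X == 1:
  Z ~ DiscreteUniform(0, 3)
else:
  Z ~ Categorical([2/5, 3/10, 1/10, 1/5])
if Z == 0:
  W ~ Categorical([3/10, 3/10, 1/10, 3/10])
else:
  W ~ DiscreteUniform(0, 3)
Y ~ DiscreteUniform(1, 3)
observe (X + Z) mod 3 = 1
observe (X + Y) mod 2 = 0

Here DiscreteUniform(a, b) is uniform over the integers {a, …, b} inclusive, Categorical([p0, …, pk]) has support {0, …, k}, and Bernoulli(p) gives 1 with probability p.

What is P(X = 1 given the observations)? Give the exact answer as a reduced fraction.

Enumerate traces; 20 have nonzero weight after conditioning:
  (X=1, Z=0, W=0, Y=1) weight 1/80
  (X=1, Z=0, W=0, Y=3) weight 1/80
  (X=1, Z=0, W=1, Y=1) weight 1/80
  (X=1, Z=0, W=1, Y=3) weight 1/80
  (X=1, Z=0, W=2, Y=1) weight 1/240
  (X=1, Z=0, W=2, Y=3) weight 1/240
  (X=1, Z=0, W=3, Y=1) weight 1/80
  (X=1, Z=0, W=3, Y=3) weight 1/80
  (X=2, Z=2, W=0, Y=2) weight 1/240
  … 11 more
Group by X:
  weight(X=1) = 1/6
  weight(X=2) = 1/60
Total weight = 1/6 + 1/60 = 11/60
P(X=1 | obs) = 1/6 / 11/60 = 10/11
P(X=2 | obs) = 1/60 / 11/60 = 1/11

P(X = 1 | obs) = 10/11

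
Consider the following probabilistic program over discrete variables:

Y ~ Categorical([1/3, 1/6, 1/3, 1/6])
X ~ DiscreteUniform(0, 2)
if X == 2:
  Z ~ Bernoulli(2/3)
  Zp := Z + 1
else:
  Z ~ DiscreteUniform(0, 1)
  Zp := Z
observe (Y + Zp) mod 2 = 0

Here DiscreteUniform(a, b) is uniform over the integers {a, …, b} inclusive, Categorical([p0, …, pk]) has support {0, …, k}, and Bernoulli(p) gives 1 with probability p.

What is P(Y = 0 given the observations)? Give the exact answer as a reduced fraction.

P(Y = 0 | obs) = 5/14

Enumerate traces; 12 have nonzero weight after conditioning:
  (Y=0, X=0, Z=0) weight 1/18
  (Y=0, X=1, Z=0) weight 1/18
  (Y=0, X=2, Z=1) weight 2/27
  (Y=1, X=0, Z=1) weight 1/36
  (Y=1, X=1, Z=1) weight 1/36
  (Y=1, X=2, Z=0) weight 1/54
  (Y=2, X=0, Z=0) weight 1/18
  (Y=2, X=1, Z=0) weight 1/18
  (Y=3, X=0, Z=1) weight 1/36
  … 3 more
Group by Y:
  weight(Y=0) = 5/27
  weight(Y=1) = 2/27
  weight(Y=2) = 5/27
  weight(Y=3) = 2/27
Total weight = 5/27 + 2/27 + 5/27 + 2/27 = 14/27
P(Y=0 | obs) = 5/27 / 14/27 = 5/14
P(Y=1 | obs) = 2/27 / 14/27 = 1/7
P(Y=2 | obs) = 5/27 / 14/27 = 5/14
P(Y=3 | obs) = 2/27 / 14/27 = 1/7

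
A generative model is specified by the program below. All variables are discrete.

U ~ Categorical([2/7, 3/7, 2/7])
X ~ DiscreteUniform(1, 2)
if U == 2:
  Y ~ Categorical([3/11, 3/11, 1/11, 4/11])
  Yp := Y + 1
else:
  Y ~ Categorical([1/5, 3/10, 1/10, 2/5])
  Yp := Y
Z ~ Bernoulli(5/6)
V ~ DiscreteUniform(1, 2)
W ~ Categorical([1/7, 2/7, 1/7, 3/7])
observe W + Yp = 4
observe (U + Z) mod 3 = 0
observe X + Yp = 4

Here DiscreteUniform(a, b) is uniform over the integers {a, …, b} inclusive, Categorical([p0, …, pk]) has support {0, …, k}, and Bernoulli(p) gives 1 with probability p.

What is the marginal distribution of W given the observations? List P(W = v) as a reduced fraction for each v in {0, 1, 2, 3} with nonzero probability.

P(W=1) = 188/349, P(W=2) = 161/349

Enumerate traces; 8 have nonzero weight after conditioning:
  (U=0, X=1, Y=3, Z=0, V=1, W=1) weight 1/735
  (U=0, X=1, Y=3, Z=0, V=2, W=1) weight 1/735
  (U=0, X=2, Y=2, Z=0, V=1, W=2) weight 1/5880
  (U=0, X=2, Y=2, Z=0, V=2, W=2) weight 1/5880
  (U=2, X=1, Y=2, Z=1, V=1, W=1) weight 5/3234
  (U=2, X=1, Y=2, Z=1, V=2, W=1) weight 5/3234
  (U=2, X=2, Y=1, Z=1, V=1, W=2) weight 5/2156
  (U=2, X=2, Y=1, Z=1, V=2, W=2) weight 5/2156
Group by W:
  weight(W=1) = 47/8085
  weight(W=2) = 23/4620
Total weight = 47/8085 + 23/4620 = 349/32340
P(W=1 | obs) = 47/8085 / 349/32340 = 188/349
P(W=2 | obs) = 23/4620 / 349/32340 = 161/349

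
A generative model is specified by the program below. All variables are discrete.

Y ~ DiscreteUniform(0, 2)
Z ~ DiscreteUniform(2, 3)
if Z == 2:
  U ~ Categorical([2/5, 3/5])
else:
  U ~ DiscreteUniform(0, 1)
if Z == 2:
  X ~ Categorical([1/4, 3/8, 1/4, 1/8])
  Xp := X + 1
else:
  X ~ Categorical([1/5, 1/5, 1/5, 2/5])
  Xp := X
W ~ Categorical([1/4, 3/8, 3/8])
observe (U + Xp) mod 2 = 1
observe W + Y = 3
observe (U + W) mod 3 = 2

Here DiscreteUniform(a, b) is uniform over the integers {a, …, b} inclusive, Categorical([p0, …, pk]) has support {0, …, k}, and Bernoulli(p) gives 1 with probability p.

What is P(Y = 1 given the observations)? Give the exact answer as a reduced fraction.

Enumerate traces; 8 have nonzero weight after conditioning:
  (Y=1, Z=2, U=0, X=0, W=2) weight 1/160
  (Y=1, Z=2, U=0, X=2, W=2) weight 1/160
  (Y=1, Z=3, U=0, X=1, W=2) weight 1/160
  (Y=1, Z=3, U=0, X=3, W=2) weight 1/80
  (Y=2, Z=2, U=1, X=1, W=1) weight 9/640
  (Y=2, Z=2, U=1, X=3, W=1) weight 3/640
  (Y=2, Z=3, U=1, X=0, W=1) weight 1/160
  (Y=2, Z=3, U=1, X=2, W=1) weight 1/160
Group by Y:
  weight(Y=1) = 1/32
  weight(Y=2) = 1/32
Total weight = 1/32 + 1/32 = 1/16
P(Y=1 | obs) = 1/32 / 1/16 = 1/2
P(Y=2 | obs) = 1/32 / 1/16 = 1/2

P(Y = 1 | obs) = 1/2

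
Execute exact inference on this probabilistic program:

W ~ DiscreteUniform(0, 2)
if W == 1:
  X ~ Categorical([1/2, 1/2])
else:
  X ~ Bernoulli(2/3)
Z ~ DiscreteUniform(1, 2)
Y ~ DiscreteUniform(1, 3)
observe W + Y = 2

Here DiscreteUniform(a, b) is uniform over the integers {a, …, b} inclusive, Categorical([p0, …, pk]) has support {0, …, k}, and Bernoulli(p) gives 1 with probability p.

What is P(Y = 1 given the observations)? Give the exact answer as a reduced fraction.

P(Y = 1 | obs) = 1/2

Enumerate traces; 8 have nonzero weight after conditioning:
  (W=0, X=0, Z=1, Y=2) weight 1/54
  (W=0, X=0, Z=2, Y=2) weight 1/54
  (W=0, X=1, Z=1, Y=2) weight 1/27
  (W=0, X=1, Z=2, Y=2) weight 1/27
  (W=1, X=0, Z=1, Y=1) weight 1/36
  (W=1, X=0, Z=2, Y=1) weight 1/36
  (W=1, X=1, Z=1, Y=1) weight 1/36
  (W=1, X=1, Z=2, Y=1) weight 1/36
Group by Y:
  weight(Y=1) = 1/9
  weight(Y=2) = 1/9
Total weight = 1/9 + 1/9 = 2/9
P(Y=1 | obs) = 1/9 / 2/9 = 1/2
P(Y=2 | obs) = 1/9 / 2/9 = 1/2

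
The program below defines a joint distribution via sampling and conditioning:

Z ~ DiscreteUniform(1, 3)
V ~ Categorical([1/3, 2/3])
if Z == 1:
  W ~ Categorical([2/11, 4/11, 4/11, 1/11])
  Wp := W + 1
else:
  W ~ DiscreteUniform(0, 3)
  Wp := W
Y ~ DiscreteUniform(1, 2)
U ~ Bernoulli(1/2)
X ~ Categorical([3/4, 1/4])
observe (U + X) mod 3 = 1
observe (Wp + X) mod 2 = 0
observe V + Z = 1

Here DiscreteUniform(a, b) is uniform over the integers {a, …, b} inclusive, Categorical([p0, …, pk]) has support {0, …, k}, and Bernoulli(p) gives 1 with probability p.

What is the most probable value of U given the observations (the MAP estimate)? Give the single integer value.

Enumerate traces; 8 have nonzero weight after conditioning:
  (Z=1, V=0, W=0, Y=1, U=0, X=1) weight 1/792
  (Z=1, V=0, W=0, Y=2, U=0, X=1) weight 1/792
  (Z=1, V=0, W=1, Y=1, U=1, X=0) weight 1/132
  (Z=1, V=0, W=1, Y=2, U=1, X=0) weight 1/132
  (Z=1, V=0, W=2, Y=1, U=0, X=1) weight 1/396
  (Z=1, V=0, W=2, Y=2, U=0, X=1) weight 1/396
  (Z=1, V=0, W=3, Y=1, U=1, X=0) weight 1/528
  (Z=1, V=0, W=3, Y=2, U=1, X=0) weight 1/528
Group by U:
  weight(U=0) = 1/132
  weight(U=1) = 5/264
Total weight = 1/132 + 5/264 = 7/264
P(U=0 | obs) = 1/132 / 7/264 = 2/7
P(U=1 | obs) = 5/264 / 7/264 = 5/7
argmax = 1

argmax_v P(U = v | obs) = 1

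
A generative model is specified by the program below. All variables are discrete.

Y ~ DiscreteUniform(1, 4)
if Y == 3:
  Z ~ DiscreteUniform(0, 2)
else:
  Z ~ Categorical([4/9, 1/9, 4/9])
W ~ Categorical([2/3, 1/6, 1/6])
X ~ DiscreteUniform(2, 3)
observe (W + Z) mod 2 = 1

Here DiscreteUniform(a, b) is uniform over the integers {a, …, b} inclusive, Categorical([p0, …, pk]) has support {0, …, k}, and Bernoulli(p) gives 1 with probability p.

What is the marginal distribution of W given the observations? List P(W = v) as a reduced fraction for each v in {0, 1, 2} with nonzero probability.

P(W=0) = 2/5, P(W=1) = 1/2, P(W=2) = 1/10

Enumerate traces; 32 have nonzero weight after conditioning:
  (Y=1, Z=0, W=1, X=2) weight 1/108
  (Y=1, Z=0, W=1, X=3) weight 1/108
  (Y=1, Z=1, W=0, X=2) weight 1/108
  (Y=1, Z=1, W=0, X=3) weight 1/108
  (Y=1, Z=1, W=2, X=2) weight 1/432
  (Y=1, Z=1, W=2, X=3) weight 1/432
  (Y=1, Z=2, W=1, X=2) weight 1/108
  (Y=1, Z=2, W=1, X=3) weight 1/108
  … 24 more
Group by W:
  weight(W=0) = 1/9
  weight(W=1) = 5/36
  weight(W=2) = 1/36
Total weight = 1/9 + 5/36 + 1/36 = 5/18
P(W=0 | obs) = 1/9 / 5/18 = 2/5
P(W=1 | obs) = 5/36 / 5/18 = 1/2
P(W=2 | obs) = 1/36 / 5/18 = 1/10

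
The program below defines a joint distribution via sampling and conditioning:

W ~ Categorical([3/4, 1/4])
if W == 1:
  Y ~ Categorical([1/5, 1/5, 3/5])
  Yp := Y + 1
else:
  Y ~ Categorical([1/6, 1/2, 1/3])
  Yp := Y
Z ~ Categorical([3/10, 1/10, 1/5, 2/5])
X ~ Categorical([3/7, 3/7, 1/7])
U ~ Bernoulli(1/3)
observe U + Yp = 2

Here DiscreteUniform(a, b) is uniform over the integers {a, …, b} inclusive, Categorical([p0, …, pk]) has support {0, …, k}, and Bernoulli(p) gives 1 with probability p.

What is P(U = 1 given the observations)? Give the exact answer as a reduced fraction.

Enumerate traces; 48 have nonzero weight after conditioning:
  (W=0, Y=1, Z=0, X=0, U=1) weight 9/560
  (W=0, Y=1, Z=0, X=1, U=1) weight 9/560
  (W=0, Y=1, Z=0, X=2, U=1) weight 3/560
  (W=0, Y=1, Z=1, X=0, U=1) weight 3/560
  (W=0, Y=1, Z=1, X=1, U=1) weight 3/560
  (W=0, Y=1, Z=1, X=2, U=1) weight 1/560
  (W=0, Y=1, Z=2, X=0, U=1) weight 3/280
  (W=0, Y=1, Z=2, X=1, U=1) weight 3/280
  (W=0, Y=2, Z=0, X=0, U=0) weight 3/140
  … 39 more
Group by U:
  weight(U=0) = 1/5
  weight(U=1) = 17/120
Total weight = 1/5 + 17/120 = 41/120
P(U=0 | obs) = 1/5 / 41/120 = 24/41
P(U=1 | obs) = 17/120 / 41/120 = 17/41

P(U = 1 | obs) = 17/41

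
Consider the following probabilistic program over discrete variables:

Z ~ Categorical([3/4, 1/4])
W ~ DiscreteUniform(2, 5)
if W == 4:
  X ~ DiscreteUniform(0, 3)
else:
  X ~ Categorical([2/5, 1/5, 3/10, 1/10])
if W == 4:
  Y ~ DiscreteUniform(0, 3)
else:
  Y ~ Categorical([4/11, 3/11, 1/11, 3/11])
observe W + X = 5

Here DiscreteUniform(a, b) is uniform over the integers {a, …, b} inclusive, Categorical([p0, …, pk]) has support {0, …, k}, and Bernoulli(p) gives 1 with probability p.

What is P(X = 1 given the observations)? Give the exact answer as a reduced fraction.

P(X = 1 | obs) = 5/21

Enumerate traces; 32 have nonzero weight after conditioning:
  (Z=0, W=2, X=3, Y=0) weight 3/440
  (Z=0, W=2, X=3, Y=1) weight 9/1760
  (Z=0, W=2, X=3, Y=2) weight 3/1760
  (Z=0, W=2, X=3, Y=3) weight 9/1760
  (Z=0, W=3, X=2, Y=0) weight 9/440
  (Z=0, W=3, X=2, Y=1) weight 27/1760
  (Z=0, W=3, X=2, Y=2) weight 9/1760
  (Z=0, W=3, X=2, Y=3) weight 27/1760
  (Z=0, W=4, X=1, Y=0) weight 3/256
  (Z=0, W=5, X=0, Y=0) weight 3/110
  … 22 more
Group by X:
  weight(X=0) = 1/10
  weight(X=1) = 1/16
  weight(X=2) = 3/40
  weight(X=3) = 1/40
Total weight = 1/10 + 1/16 + 3/40 + 1/40 = 21/80
P(X=0 | obs) = 1/10 / 21/80 = 8/21
P(X=1 | obs) = 1/16 / 21/80 = 5/21
P(X=2 | obs) = 3/40 / 21/80 = 2/7
P(X=3 | obs) = 1/40 / 21/80 = 2/21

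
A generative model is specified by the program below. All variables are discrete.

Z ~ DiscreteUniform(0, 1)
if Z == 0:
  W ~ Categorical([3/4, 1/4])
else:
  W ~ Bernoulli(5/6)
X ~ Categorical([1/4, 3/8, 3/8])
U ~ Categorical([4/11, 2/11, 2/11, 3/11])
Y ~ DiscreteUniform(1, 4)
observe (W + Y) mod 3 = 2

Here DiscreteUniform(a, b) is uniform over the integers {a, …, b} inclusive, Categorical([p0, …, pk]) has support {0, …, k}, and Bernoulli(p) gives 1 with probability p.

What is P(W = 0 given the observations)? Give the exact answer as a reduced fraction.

P(W = 0 | obs) = 11/37

Enumerate traces; 72 have nonzero weight after conditioning:
  (Z=0, W=0, X=0, U=0, Y=2) weight 3/352
  (Z=0, W=0, X=0, U=1, Y=2) weight 3/704
  (Z=0, W=0, X=0, U=2, Y=2) weight 3/704
  (Z=0, W=0, X=0, U=3, Y=2) weight 9/1408
  (Z=0, W=0, X=1, U=0, Y=2) weight 9/704
  (Z=0, W=0, X=1, U=1, Y=2) weight 9/1408
  (Z=0, W=0, X=1, U=2, Y=2) weight 9/1408
  (Z=0, W=0, X=1, U=3, Y=2) weight 27/2816
  (Z=0, W=1, X=0, U=0, Y=1) weight 1/352
  … 63 more
Group by W:
  weight(W=0) = 11/96
  weight(W=1) = 13/48
Total weight = 11/96 + 13/48 = 37/96
P(W=0 | obs) = 11/96 / 37/96 = 11/37
P(W=1 | obs) = 13/48 / 37/96 = 26/37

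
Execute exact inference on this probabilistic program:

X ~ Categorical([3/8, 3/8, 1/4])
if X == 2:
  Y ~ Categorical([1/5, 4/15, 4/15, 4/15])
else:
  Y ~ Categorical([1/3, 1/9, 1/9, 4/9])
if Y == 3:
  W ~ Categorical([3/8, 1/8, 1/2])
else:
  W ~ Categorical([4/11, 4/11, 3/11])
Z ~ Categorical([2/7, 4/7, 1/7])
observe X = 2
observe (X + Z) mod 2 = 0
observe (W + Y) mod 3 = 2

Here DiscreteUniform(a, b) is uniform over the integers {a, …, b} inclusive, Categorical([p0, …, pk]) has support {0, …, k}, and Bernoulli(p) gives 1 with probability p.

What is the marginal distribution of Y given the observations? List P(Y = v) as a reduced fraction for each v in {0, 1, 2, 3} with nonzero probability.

Enumerate traces; 8 have nonzero weight after conditioning:
  (X=2, Y=0, W=2, Z=0) weight 3/770
  (X=2, Y=0, W=2, Z=2) weight 3/1540
  (X=2, Y=1, W=1, Z=0) weight 8/1155
  (X=2, Y=1, W=1, Z=2) weight 4/1155
  (X=2, Y=2, W=0, Z=0) weight 8/1155
  (X=2, Y=2, W=0, Z=2) weight 4/1155
  (X=2, Y=3, W=2, Z=0) weight 1/105
  (X=2, Y=3, W=2, Z=2) weight 1/210
Group by Y:
  weight(Y=0) = 9/1540
  weight(Y=1) = 4/385
  weight(Y=2) = 4/385
  weight(Y=3) = 1/70
Total weight = 9/1540 + 4/385 + 4/385 + 1/70 = 9/220
P(Y=0 | obs) = 9/1540 / 9/220 = 1/7
P(Y=1 | obs) = 4/385 / 9/220 = 16/63
P(Y=2 | obs) = 4/385 / 9/220 = 16/63
P(Y=3 | obs) = 1/70 / 9/220 = 22/63

P(Y=0) = 1/7, P(Y=1) = 16/63, P(Y=2) = 16/63, P(Y=3) = 22/63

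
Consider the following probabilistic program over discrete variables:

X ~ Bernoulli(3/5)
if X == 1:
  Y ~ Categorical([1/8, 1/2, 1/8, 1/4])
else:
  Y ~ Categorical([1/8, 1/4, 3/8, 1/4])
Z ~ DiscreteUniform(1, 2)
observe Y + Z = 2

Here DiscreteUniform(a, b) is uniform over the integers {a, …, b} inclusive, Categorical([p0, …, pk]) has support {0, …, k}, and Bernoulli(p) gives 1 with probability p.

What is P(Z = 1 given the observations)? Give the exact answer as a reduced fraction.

Enumerate traces; 4 have nonzero weight after conditioning:
  (X=0, Y=0, Z=2) weight 1/40
  (X=0, Y=1, Z=1) weight 1/20
  (X=1, Y=0, Z=2) weight 3/80
  (X=1, Y=1, Z=1) weight 3/20
Group by Z:
  weight(Z=1) = 1/5
  weight(Z=2) = 1/16
Total weight = 1/5 + 1/16 = 21/80
P(Z=1 | obs) = 1/5 / 21/80 = 16/21
P(Z=2 | obs) = 1/16 / 21/80 = 5/21

P(Z = 1 | obs) = 16/21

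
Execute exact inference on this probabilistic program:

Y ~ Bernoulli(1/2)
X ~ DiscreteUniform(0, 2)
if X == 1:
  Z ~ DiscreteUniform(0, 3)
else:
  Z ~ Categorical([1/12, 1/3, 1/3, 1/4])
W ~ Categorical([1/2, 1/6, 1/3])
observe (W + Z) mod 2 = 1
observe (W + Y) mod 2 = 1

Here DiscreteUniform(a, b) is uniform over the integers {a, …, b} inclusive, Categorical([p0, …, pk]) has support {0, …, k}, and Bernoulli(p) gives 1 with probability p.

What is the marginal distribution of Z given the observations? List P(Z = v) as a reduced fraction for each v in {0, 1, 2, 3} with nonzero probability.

P(Z=0) = 5/116, P(Z=1) = 55/116, P(Z=2) = 11/116, P(Z=3) = 45/116

Enumerate traces; 18 have nonzero weight after conditioning:
  (Y=0, X=0, Z=0, W=1) weight 1/432
  (Y=0, X=0, Z=2, W=1) weight 1/108
  (Y=0, X=1, Z=0, W=1) weight 1/144
  (Y=0, X=1, Z=2, W=1) weight 1/144
  (Y=0, X=2, Z=0, W=1) weight 1/432
  (Y=0, X=2, Z=2, W=1) weight 1/108
  (Y=1, X=0, Z=1, W=0) weight 1/36
  (Y=1, X=0, Z=1, W=2) weight 1/54
  (Y=1, X=0, Z=3, W=0) weight 1/48
  … 9 more
Group by Z:
  weight(Z=0) = 5/432
  weight(Z=1) = 55/432
  weight(Z=2) = 11/432
  weight(Z=3) = 5/48
Total weight = 5/432 + 55/432 + 11/432 + 5/48 = 29/108
P(Z=0 | obs) = 5/432 / 29/108 = 5/116
P(Z=1 | obs) = 55/432 / 29/108 = 55/116
P(Z=2 | obs) = 11/432 / 29/108 = 11/116
P(Z=3 | obs) = 5/48 / 29/108 = 45/116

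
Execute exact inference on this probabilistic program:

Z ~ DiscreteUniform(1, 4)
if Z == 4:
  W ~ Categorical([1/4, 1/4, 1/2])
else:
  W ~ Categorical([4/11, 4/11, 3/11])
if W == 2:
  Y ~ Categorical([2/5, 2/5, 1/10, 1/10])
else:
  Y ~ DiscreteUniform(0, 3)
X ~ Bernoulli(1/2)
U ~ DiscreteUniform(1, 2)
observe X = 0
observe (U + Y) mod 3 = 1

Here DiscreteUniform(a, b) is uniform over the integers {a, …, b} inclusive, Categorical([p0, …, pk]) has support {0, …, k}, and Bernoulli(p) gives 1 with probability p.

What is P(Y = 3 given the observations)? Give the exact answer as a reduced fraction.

P(Y = 3 | obs) = 353/1233

Enumerate traces; 36 have nonzero weight after conditioning:
  (Z=1, W=0, Y=0, X=0, U=1) weight 1/176
  (Z=1, W=0, Y=2, X=0, U=2) weight 1/176
  (Z=1, W=0, Y=3, X=0, U=1) weight 1/176
  (Z=1, W=1, Y=0, X=0, U=1) weight 1/176
  (Z=1, W=1, Y=2, X=0, U=2) weight 1/176
  (Z=1, W=1, Y=3, X=0, U=1) weight 1/176
  (Z=1, W=2, Y=0, X=0, U=1) weight 3/440
  (Z=1, W=2, Y=2, X=0, U=2) weight 3/1760
  … 28 more
Group by Y:
  weight(Y=0) = 527/7040
  weight(Y=2) = 353/7040
  weight(Y=3) = 353/7040
Total weight = 527/7040 + 353/7040 + 353/7040 = 1233/7040
P(Y=0 | obs) = 527/7040 / 1233/7040 = 527/1233
P(Y=2 | obs) = 353/7040 / 1233/7040 = 353/1233
P(Y=3 | obs) = 353/7040 / 1233/7040 = 353/1233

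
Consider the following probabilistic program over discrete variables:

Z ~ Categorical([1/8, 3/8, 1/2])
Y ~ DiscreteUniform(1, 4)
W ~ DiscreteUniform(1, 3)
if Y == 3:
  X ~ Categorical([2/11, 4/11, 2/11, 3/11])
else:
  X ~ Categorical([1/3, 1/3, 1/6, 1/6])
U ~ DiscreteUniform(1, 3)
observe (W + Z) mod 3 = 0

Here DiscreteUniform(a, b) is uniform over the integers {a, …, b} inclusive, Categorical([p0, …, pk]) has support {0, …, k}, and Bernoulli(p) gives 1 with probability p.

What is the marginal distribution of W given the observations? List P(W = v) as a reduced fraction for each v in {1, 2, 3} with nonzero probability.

P(W=1) = 1/2, P(W=2) = 3/8, P(W=3) = 1/8

Enumerate traces; 144 have nonzero weight after conditioning:
  (Z=0, Y=1, W=3, X=0, U=1) weight 1/864
  (Z=0, Y=1, W=3, X=0, U=2) weight 1/864
  (Z=0, Y=1, W=3, X=0, U=3) weight 1/864
  (Z=0, Y=1, W=3, X=1, U=1) weight 1/864
  (Z=0, Y=1, W=3, X=1, U=2) weight 1/864
  (Z=0, Y=1, W=3, X=1, U=3) weight 1/864
  (Z=0, Y=1, W=3, X=2, U=1) weight 1/1728
  (Z=0, Y=1, W=3, X=2, U=2) weight 1/1728
  (Z=1, Y=1, W=2, X=0, U=1) weight 1/288
  (Z=2, Y=1, W=1, X=0, U=1) weight 1/216
  … 134 more
Group by W:
  weight(W=1) = 1/6
  weight(W=2) = 1/8
  weight(W=3) = 1/24
Total weight = 1/6 + 1/8 + 1/24 = 1/3
P(W=1 | obs) = 1/6 / 1/3 = 1/2
P(W=2 | obs) = 1/8 / 1/3 = 3/8
P(W=3 | obs) = 1/24 / 1/3 = 1/8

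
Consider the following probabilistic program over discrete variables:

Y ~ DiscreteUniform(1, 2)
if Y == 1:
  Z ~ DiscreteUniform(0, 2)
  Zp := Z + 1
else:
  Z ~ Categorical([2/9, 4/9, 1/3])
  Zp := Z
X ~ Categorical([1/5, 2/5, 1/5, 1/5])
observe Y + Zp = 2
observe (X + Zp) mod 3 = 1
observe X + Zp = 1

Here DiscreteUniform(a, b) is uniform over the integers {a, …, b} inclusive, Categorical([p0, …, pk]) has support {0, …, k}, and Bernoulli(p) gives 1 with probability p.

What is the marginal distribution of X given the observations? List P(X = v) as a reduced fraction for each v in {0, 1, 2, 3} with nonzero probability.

P(X=0) = 3/7, P(X=1) = 4/7

Enumerate traces; 2 have nonzero weight after conditioning:
  (Y=1, Z=0, X=0) weight 1/30
  (Y=2, Z=0, X=1) weight 2/45
Group by X:
  weight(X=0) = 1/30
  weight(X=1) = 2/45
Total weight = 1/30 + 2/45 = 7/90
P(X=0 | obs) = 1/30 / 7/90 = 3/7
P(X=1 | obs) = 2/45 / 7/90 = 4/7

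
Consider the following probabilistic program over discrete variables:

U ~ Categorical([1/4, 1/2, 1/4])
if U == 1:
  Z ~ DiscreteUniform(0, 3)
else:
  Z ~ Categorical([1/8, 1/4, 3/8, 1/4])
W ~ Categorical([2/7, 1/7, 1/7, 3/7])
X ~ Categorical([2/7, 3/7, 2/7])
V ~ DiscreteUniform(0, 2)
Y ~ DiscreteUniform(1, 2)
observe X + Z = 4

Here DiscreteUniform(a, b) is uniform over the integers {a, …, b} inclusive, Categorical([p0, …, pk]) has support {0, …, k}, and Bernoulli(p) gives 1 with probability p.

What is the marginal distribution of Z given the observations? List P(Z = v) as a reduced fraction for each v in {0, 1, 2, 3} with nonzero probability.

P(Z=2) = 5/11, P(Z=3) = 6/11

Enumerate traces; 144 have nonzero weight after conditioning:
  (U=0, Z=2, W=0, X=2, V=0, Y=1) weight 1/784
  (U=0, Z=2, W=0, X=2, V=0, Y=2) weight 1/784
  (U=0, Z=2, W=0, X=2, V=1, Y=1) weight 1/784
  (U=0, Z=2, W=0, X=2, V=1, Y=2) weight 1/784
  (U=0, Z=2, W=0, X=2, V=2, Y=1) weight 1/784
  (U=0, Z=2, W=0, X=2, V=2, Y=2) weight 1/784
  (U=0, Z=2, W=1, X=2, V=0, Y=1) weight 1/1568
  (U=0, Z=2, W=1, X=2, V=0, Y=2) weight 1/1568
  (U=0, Z=3, W=0, X=1, V=0, Y=1) weight 1/784
  … 135 more
Group by Z:
  weight(Z=2) = 5/56
  weight(Z=3) = 3/28
Total weight = 5/56 + 3/28 = 11/56
P(Z=2 | obs) = 5/56 / 11/56 = 5/11
P(Z=3 | obs) = 3/28 / 11/56 = 6/11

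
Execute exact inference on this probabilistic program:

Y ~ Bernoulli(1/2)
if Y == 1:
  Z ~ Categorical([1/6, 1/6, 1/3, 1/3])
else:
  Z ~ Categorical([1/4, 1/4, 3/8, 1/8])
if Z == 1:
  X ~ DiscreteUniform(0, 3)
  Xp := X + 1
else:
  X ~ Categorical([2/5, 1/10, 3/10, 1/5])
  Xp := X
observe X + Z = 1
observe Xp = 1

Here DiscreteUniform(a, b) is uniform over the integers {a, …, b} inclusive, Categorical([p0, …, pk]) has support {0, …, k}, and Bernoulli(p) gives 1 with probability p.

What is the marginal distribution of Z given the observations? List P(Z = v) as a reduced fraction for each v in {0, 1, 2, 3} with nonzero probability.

P(Z=0) = 2/7, P(Z=1) = 5/7

Enumerate traces; 4 have nonzero weight after conditioning:
  (Y=0, Z=0, X=1) weight 1/80
  (Y=0, Z=1, X=0) weight 1/32
  (Y=1, Z=0, X=1) weight 1/120
  (Y=1, Z=1, X=0) weight 1/48
Group by Z:
  weight(Z=0) = 1/48
  weight(Z=1) = 5/96
Total weight = 1/48 + 5/96 = 7/96
P(Z=0 | obs) = 1/48 / 7/96 = 2/7
P(Z=1 | obs) = 5/96 / 7/96 = 5/7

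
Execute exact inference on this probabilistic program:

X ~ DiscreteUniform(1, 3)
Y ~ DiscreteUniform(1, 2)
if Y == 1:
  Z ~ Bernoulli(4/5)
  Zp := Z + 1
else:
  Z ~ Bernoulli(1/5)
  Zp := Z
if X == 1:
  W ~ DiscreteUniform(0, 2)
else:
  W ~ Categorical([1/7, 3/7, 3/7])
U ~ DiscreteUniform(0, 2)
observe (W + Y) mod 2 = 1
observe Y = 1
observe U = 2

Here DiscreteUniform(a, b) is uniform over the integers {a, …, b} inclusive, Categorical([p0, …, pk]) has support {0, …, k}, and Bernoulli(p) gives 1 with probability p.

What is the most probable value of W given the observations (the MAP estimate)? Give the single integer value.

Enumerate traces; 12 have nonzero weight after conditioning:
  (X=1, Y=1, Z=0, W=0, U=2) weight 1/270
  (X=1, Y=1, Z=0, W=2, U=2) weight 1/270
  (X=1, Y=1, Z=1, W=0, U=2) weight 2/135
  (X=1, Y=1, Z=1, W=2, U=2) weight 2/135
  (X=2, Y=1, Z=0, W=0, U=2) weight 1/630
  (X=2, Y=1, Z=0, W=2, U=2) weight 1/210
  (X=2, Y=1, Z=1, W=0, U=2) weight 2/315
  (X=2, Y=1, Z=1, W=2, U=2) weight 2/105
  … 4 more
Group by W:
  weight(W=0) = 13/378
  weight(W=2) = 25/378
Total weight = 13/378 + 25/378 = 19/189
P(W=0 | obs) = 13/378 / 19/189 = 13/38
P(W=2 | obs) = 25/378 / 19/189 = 25/38
argmax = 2

argmax_v P(W = v | obs) = 2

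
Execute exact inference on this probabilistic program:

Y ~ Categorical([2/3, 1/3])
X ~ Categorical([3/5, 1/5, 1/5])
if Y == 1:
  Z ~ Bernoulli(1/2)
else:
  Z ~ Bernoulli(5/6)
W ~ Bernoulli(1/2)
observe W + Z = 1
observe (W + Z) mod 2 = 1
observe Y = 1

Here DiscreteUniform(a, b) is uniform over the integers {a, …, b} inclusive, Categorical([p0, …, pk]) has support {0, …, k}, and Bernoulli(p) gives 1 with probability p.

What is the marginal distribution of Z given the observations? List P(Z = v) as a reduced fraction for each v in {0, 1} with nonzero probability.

P(Z=0) = 1/2, P(Z=1) = 1/2

Enumerate traces; 6 have nonzero weight after conditioning:
  (Y=1, X=0, Z=0, W=1) weight 1/20
  (Y=1, X=0, Z=1, W=0) weight 1/20
  (Y=1, X=1, Z=0, W=1) weight 1/60
  (Y=1, X=1, Z=1, W=0) weight 1/60
  (Y=1, X=2, Z=0, W=1) weight 1/60
  (Y=1, X=2, Z=1, W=0) weight 1/60
Group by Z:
  weight(Z=0) = 1/12
  weight(Z=1) = 1/12
Total weight = 1/12 + 1/12 = 1/6
P(Z=0 | obs) = 1/12 / 1/6 = 1/2
P(Z=1 | obs) = 1/12 / 1/6 = 1/2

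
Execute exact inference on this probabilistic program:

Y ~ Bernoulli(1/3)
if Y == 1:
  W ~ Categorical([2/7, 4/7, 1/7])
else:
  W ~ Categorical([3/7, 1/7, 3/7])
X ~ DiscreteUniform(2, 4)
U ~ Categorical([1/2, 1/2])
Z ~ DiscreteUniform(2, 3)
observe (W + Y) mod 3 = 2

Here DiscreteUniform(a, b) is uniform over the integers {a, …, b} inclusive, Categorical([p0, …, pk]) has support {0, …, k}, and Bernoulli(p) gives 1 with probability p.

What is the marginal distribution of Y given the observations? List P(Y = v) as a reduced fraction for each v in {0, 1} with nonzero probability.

P(Y=0) = 3/5, P(Y=1) = 2/5

Enumerate traces; 24 have nonzero weight after conditioning:
  (Y=0, W=2, X=2, U=0, Z=2) weight 1/42
  (Y=0, W=2, X=2, U=0, Z=3) weight 1/42
  (Y=0, W=2, X=2, U=1, Z=2) weight 1/42
  (Y=0, W=2, X=2, U=1, Z=3) weight 1/42
  (Y=0, W=2, X=3, U=0, Z=2) weight 1/42
  (Y=0, W=2, X=3, U=0, Z=3) weight 1/42
  (Y=0, W=2, X=3, U=1, Z=2) weight 1/42
  (Y=0, W=2, X=3, U=1, Z=3) weight 1/42
  (Y=1, W=1, X=2, U=0, Z=2) weight 1/63
  … 15 more
Group by Y:
  weight(Y=0) = 2/7
  weight(Y=1) = 4/21
Total weight = 2/7 + 4/21 = 10/21
P(Y=0 | obs) = 2/7 / 10/21 = 3/5
P(Y=1 | obs) = 4/21 / 10/21 = 2/5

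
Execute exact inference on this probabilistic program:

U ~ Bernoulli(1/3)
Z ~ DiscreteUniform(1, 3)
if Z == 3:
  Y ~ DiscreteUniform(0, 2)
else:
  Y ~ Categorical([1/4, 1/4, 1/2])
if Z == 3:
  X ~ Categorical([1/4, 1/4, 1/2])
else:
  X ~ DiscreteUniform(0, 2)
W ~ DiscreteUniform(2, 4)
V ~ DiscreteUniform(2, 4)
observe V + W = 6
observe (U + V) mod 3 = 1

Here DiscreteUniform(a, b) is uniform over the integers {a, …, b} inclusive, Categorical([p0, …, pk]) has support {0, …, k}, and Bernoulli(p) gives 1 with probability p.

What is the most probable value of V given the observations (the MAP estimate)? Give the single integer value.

argmax_v P(V = v | obs) = 4

Enumerate traces; 54 have nonzero weight after conditioning:
  (U=0, Z=1, Y=0, X=0, W=2, V=4) weight 1/486
  (U=0, Z=1, Y=0, X=1, W=2, V=4) weight 1/486
  (U=0, Z=1, Y=0, X=2, W=2, V=4) weight 1/486
  (U=0, Z=1, Y=1, X=0, W=2, V=4) weight 1/486
  (U=0, Z=1, Y=1, X=1, W=2, V=4) weight 1/486
  (U=0, Z=1, Y=1, X=2, W=2, V=4) weight 1/486
  (U=0, Z=1, Y=2, X=0, W=2, V=4) weight 1/243
  (U=0, Z=1, Y=2, X=1, W=2, V=4) weight 1/243
  (U=1, Z=1, Y=0, X=0, W=3, V=3) weight 1/972
  … 45 more
Group by V:
  weight(V=3) = 1/27
  weight(V=4) = 2/27
Total weight = 1/27 + 2/27 = 1/9
P(V=3 | obs) = 1/27 / 1/9 = 1/3
P(V=4 | obs) = 2/27 / 1/9 = 2/3
argmax = 4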